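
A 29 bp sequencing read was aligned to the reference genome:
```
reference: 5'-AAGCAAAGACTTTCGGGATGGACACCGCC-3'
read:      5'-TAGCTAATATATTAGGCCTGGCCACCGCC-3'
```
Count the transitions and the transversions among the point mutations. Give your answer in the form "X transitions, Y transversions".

1 transition, 8 transversions

Transitions (purine↔purine or pyrimidine↔pyrimidine): 10 C→T.
Transversions (purine↔pyrimidine): 1 A→T, 5 A→T, 8 G→T, 11 T→A, 14 C→A, 17 G→C, 18 A→C, 22 A→C.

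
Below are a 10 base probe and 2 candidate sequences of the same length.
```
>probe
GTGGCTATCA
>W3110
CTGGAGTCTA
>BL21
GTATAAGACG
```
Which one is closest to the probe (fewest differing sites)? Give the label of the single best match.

W3110

Hamming distances to probe — W3110: 6; BL21: 7.
Smallest is W3110 with 6 mismatches.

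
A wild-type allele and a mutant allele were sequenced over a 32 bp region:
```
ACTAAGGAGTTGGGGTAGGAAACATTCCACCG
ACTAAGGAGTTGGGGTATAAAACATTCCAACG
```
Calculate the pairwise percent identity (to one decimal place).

3 positions differ (18, 19, 30), so 29 of 32 match: 29/32 = 90.62%.

90.6%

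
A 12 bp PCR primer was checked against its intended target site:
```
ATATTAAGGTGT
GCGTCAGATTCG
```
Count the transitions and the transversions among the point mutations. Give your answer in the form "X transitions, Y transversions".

Transitions (purine↔purine or pyrimidine↔pyrimidine): 1 A→G, 2 T→C, 3 A→G, 5 T→C, 7 A→G, 8 G→A.
Transversions (purine↔pyrimidine): 9 G→T, 11 G→C, 12 T→G.

6 transitions, 3 transversions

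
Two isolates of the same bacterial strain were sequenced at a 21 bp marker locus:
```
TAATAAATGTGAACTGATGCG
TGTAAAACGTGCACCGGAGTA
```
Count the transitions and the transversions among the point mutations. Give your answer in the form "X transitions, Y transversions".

6 transitions, 4 transversions

Transitions (purine↔purine or pyrimidine↔pyrimidine): 2 A→G, 8 T→C, 15 T→C, 17 A→G, 20 C→T, 21 G→A.
Transversions (purine↔pyrimidine): 3 A→T, 4 T→A, 12 A→C, 18 T→A.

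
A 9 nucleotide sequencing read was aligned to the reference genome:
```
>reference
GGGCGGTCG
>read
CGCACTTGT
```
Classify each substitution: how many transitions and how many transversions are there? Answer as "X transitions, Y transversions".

0 transitions, 7 transversions

Mismatches (1-based):
position 1: G→C (purine→pyrimidine, transversion)
position 3: G→C (purine→pyrimidine, transversion)
position 4: C→A (pyrimidine→purine, transversion)
position 5: G→C (purine→pyrimidine, transversion)
position 6: G→T (purine→pyrimidine, transversion)
position 8: C→G (pyrimidine→purine, transversion)
position 9: G→T (purine→pyrimidine, transversion)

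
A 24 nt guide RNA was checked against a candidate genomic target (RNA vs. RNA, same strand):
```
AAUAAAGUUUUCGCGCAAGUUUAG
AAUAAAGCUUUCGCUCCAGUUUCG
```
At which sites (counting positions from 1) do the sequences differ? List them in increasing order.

8, 15, 17, 23

Scanning 1-based: 8: U/C; 15: G/U; 17: A/C; 23: A/C.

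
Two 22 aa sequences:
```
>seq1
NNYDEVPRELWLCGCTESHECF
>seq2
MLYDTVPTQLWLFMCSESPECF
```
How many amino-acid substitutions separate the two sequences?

The sequences differ at positions 1, 2, 5, 8, 9, 13, 14, 16, 19 (1-based) — 9 in total.

9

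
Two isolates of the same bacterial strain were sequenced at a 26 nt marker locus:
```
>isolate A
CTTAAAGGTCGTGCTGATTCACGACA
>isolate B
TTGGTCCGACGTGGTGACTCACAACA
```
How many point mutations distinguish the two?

10

Comparing position by position, 10 sites differ: 1 (C/T), 3 (T/G), 4 (A/G), 5 (A/T), 6 (A/C), 7 (G/C), 9 (T/A), 14 (C/G), 18 (T/C), 23 (G/A).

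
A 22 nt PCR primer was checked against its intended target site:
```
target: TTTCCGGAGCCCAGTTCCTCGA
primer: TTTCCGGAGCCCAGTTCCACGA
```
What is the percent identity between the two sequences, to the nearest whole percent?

95%

Mismatch at position 19 (1-based): 1 of 22.
Identical positions: 21/22 = 95.45% → 95%.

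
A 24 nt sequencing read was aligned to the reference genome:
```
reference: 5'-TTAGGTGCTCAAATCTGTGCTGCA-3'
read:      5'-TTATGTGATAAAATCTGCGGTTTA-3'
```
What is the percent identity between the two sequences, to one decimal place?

7 positions differ (4, 8, 10, 18, 20, 22, 23), so 17 of 24 match: 17/24 = 70.83%.

70.8%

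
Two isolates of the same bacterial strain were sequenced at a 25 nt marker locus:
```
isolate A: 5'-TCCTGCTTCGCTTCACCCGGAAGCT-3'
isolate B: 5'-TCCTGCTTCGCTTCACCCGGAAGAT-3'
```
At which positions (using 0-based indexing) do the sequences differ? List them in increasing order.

Differences at position 23 (C→A).

23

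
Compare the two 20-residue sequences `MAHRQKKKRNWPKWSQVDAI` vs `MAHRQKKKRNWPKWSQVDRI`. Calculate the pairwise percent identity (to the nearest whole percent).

95%

Mismatch at position 19 (1-based): 1 of 20.
Identical positions: 19/20 = 95% → 95%.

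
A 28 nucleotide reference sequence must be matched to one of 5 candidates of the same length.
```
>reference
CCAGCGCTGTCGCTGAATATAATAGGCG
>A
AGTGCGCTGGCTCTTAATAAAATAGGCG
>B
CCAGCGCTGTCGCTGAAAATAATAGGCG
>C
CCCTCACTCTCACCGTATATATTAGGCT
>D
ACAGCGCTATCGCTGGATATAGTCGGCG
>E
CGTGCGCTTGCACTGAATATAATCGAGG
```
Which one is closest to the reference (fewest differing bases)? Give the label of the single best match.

Hamming distances to reference — A: 7; B: 1; C: 9; D: 5; E: 8.
Smallest is B with 1 mismatch.

B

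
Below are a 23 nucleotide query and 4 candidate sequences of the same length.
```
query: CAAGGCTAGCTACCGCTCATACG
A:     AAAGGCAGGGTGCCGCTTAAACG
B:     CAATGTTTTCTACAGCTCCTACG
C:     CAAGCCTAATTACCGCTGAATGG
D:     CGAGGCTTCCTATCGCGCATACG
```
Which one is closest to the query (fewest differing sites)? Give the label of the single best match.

D

Hamming distances to query — A: 7; B: 6; C: 7; D: 5.
Smallest is D with 5 mismatches.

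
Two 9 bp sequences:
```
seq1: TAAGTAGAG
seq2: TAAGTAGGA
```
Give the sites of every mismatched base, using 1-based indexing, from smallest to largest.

8, 9

Differences at site 8 (A→G), site 9 (G→A).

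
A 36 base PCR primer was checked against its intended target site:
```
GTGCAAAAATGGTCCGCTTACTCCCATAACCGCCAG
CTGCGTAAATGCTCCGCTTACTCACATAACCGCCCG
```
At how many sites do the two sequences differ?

6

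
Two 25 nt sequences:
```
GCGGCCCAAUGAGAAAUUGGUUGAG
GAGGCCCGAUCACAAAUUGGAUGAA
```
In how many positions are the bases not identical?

6

The sequences differ at positions 2, 8, 11, 13, 21, 25 (1-based) — 6 in total.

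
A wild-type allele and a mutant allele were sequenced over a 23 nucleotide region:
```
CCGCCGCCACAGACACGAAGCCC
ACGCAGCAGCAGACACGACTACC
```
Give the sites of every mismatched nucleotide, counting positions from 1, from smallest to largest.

Scanning 1-based: 1: C/A; 5: C/A; 8: C/A; 9: A/G; 19: A/C; 20: G/T; 21: C/A.

1, 5, 8, 9, 19, 20, 21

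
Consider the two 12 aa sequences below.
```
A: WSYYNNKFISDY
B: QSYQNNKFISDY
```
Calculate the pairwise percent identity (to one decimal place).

83.3%

Mismatches at positions 1, 4 (1-based): 2 of 12.
Identical positions: 10/12 = 83.33% → 83.3%.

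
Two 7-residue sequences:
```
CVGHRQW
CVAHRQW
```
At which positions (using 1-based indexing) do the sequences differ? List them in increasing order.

3

Differences at position 3 (G→A).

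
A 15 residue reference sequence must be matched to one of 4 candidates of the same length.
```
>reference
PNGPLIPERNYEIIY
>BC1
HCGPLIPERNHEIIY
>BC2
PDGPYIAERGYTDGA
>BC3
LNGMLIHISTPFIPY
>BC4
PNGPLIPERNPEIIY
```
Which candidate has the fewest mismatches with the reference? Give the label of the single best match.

BC4

BC1 differs at 3 residues; BC2 differs at 8 residues; BC3 differs at 9 residues; BC4 differs at 1 residue. The closest is BC4.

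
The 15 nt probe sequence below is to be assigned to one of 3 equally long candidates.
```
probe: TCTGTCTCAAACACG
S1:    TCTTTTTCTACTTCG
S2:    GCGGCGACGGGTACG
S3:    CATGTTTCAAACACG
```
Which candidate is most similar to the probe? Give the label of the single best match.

S1 differs at 6 sites; S2 differs at 9 sites; S3 differs at 3 sites. The closest is S3.

S3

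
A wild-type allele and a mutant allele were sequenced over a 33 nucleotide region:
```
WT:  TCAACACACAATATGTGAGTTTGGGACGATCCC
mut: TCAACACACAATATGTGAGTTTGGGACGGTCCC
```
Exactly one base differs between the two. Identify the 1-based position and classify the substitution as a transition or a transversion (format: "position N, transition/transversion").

position 29, transition

The sequences differ only at position 29: A→G (purine→purine), a transition.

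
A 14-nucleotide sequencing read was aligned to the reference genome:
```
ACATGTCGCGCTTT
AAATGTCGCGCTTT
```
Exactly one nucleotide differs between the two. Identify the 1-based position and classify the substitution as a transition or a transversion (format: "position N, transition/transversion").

position 2, transversion

Position 2 changes C→A. C is a pyrimidine and A is a purine, so this is a transversion.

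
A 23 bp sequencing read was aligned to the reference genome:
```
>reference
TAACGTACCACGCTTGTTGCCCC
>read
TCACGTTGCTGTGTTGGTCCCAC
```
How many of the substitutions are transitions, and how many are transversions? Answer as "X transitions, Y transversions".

0 transitions, 10 transversions

Transitions (purine↔purine or pyrimidine↔pyrimidine): none.
Transversions (purine↔pyrimidine): 2 A→C, 7 A→T, 8 C→G, 10 A→T, 11 C→G, 12 G→T, 13 C→G, 17 T→G, 19 G→C, 22 C→A.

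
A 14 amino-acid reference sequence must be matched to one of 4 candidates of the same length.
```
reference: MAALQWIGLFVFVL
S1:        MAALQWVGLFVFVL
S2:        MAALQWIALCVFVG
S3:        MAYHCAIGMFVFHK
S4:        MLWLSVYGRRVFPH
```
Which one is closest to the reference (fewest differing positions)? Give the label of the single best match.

S1

S1 differs at 1 position; S2 differs at 3 positions; S3 differs at 7 positions; S4 differs at 9 positions. The closest is S1.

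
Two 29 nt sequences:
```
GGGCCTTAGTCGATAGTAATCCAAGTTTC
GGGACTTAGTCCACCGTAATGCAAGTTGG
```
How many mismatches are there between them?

7

The sequences differ at bases 4, 12, 14, 15, 21, 28, 29 (1-based) — 7 in total.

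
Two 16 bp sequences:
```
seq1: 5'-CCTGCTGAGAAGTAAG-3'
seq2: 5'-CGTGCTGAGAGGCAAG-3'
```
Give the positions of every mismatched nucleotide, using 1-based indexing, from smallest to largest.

2, 11, 13

Differences at position 2 (C→G), position 11 (A→G), position 13 (T→C).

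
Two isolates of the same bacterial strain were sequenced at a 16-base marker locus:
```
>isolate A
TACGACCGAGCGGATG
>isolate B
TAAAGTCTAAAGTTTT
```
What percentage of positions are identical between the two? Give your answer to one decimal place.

10 positions differ (3, 4, 5, 6, 8, 10, 11, 13, 14, 16), so 6 of 16 match: 6/16 = 37.5%.

37.5%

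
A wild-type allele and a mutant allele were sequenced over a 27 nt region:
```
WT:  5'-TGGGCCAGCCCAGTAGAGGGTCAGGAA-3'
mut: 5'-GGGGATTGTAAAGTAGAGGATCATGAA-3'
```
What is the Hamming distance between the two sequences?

9

Comparing position by position, 9 bases differ: 1 (T/G), 5 (C/A), 6 (C/T), 7 (A/T), 9 (C/T), 10 (C/A), 11 (C/A), 20 (G/A), 24 (G/T).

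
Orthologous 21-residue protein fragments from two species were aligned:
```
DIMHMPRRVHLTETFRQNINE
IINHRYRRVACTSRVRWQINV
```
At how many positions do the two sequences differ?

Comparing position by position, 12 positions differ: 1 (D/I), 3 (M/N), 5 (M/R), 6 (P/Y), 10 (H/A), 11 (L/C), 13 (E/S), 14 (T/R), 15 (F/V), 17 (Q/W), 18 (N/Q), 21 (E/V).

12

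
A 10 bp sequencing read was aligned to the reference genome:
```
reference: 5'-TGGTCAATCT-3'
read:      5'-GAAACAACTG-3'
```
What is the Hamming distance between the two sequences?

7

Mismatches (1-based): site 1: T→G; site 2: G→A; site 3: G→A; site 4: T→A; site 8: T→C; site 9: C→T; site 10: T→G.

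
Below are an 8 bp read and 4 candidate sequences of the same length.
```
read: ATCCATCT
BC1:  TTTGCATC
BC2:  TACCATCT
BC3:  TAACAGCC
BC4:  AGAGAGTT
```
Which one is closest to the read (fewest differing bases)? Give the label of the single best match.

BC2

BC1 differs at 7 bases; BC2 differs at 2 bases; BC3 differs at 5 bases; BC4 differs at 5 bases. The closest is BC2.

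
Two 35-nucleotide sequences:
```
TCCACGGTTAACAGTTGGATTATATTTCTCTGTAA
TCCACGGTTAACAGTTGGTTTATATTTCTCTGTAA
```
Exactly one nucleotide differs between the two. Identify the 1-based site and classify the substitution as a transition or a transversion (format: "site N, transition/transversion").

The sequences differ only at site 19: A→T (purine→pyrimidine), a transversion.

site 19, transversion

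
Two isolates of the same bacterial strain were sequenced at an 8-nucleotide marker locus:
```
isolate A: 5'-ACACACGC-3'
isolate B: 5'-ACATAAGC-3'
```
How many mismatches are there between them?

The sequences differ at bases 4, 6 (1-based) — 2 in total.

2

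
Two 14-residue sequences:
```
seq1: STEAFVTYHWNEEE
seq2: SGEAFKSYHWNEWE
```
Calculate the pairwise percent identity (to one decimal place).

71.4%

Mismatches at positions 2, 6, 7, 13 (1-based): 4 of 14.
Identical positions: 10/14 = 71.43% → 71.4%.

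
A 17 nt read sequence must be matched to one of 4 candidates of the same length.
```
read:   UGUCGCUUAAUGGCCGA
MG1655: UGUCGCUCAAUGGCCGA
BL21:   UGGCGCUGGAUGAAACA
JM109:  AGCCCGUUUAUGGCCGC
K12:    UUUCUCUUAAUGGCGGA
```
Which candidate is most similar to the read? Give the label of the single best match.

MG1655 differs at 1 base; BL21 differs at 7 bases; JM109 differs at 6 bases; K12 differs at 3 bases. The closest is MG1655.

MG1655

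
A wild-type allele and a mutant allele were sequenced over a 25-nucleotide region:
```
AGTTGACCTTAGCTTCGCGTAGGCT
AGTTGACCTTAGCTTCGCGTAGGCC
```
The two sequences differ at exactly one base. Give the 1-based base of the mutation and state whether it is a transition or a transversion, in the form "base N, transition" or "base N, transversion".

base 25, transition

The sequences differ only at base 25: T→C (pyrimidine→pyrimidine), a transition.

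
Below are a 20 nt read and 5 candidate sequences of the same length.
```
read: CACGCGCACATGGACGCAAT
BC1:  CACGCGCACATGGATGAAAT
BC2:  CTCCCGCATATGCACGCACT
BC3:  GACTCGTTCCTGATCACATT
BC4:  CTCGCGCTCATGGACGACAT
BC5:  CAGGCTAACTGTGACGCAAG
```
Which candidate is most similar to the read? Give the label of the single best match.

BC1

BC1 differs at 2 positions; BC2 differs at 5 positions; BC3 differs at 9 positions; BC4 differs at 4 positions; BC5 differs at 7 positions. The closest is BC1.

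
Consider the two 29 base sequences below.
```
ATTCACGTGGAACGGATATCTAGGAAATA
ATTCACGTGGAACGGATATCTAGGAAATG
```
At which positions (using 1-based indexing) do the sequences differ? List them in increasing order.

29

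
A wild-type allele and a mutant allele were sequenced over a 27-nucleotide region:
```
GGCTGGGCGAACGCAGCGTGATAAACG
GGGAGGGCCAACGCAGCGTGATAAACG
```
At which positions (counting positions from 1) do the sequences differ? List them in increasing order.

Scanning 1-based: 3: C/G; 4: T/A; 9: G/C.

3, 4, 9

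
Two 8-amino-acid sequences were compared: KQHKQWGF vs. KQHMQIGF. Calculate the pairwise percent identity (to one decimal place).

75.0%

2 positions differ (4, 6), so 6 of 8 match: 6/8 = 75%.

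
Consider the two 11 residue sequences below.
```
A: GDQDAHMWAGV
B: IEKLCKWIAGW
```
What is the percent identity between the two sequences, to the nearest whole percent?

Mismatches at positions 1, 2, 3, 4, 5, 6, 7, 8, 11 (1-based): 9 of 11.
Identical positions: 2/11 = 18.18% → 18%.

18%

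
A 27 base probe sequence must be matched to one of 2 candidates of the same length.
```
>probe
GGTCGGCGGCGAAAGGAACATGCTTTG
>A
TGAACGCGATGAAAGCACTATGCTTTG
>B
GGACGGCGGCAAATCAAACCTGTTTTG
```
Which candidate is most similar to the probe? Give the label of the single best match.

B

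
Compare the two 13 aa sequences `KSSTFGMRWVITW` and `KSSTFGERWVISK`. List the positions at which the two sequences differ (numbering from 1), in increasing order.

7, 12, 13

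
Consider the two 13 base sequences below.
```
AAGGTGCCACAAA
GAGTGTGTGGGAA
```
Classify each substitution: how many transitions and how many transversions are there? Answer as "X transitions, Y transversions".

4 transitions, 5 transversions

Mismatches (1-based):
site 1: A→G (purine→purine, transition)
site 4: G→T (purine→pyrimidine, transversion)
site 5: T→G (pyrimidine→purine, transversion)
site 6: G→T (purine→pyrimidine, transversion)
site 7: C→G (pyrimidine→purine, transversion)
site 8: C→T (pyrimidine→pyrimidine, transition)
site 9: A→G (purine→purine, transition)
site 10: C→G (pyrimidine→purine, transversion)
site 11: A→G (purine→purine, transition)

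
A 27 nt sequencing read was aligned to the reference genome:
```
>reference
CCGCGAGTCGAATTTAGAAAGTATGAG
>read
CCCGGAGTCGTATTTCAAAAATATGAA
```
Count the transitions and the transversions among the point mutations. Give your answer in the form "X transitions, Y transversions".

3 transitions, 4 transversions

Transitions (purine↔purine or pyrimidine↔pyrimidine): 17 G→A, 21 G→A, 27 G→A.
Transversions (purine↔pyrimidine): 3 G→C, 4 C→G, 11 A→T, 16 A→C.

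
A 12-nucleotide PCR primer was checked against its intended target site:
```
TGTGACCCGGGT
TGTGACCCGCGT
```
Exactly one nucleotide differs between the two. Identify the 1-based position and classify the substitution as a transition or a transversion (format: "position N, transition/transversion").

Position 10 changes G→C. G is a purine and C is a pyrimidine, so this is a transversion.

position 10, transversion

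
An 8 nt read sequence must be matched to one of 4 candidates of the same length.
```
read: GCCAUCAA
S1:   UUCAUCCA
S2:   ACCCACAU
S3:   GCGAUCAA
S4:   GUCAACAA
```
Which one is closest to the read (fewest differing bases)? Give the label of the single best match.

Hamming distances to read — S1: 3; S2: 4; S3: 1; S4: 2.
Smallest is S3 with 1 mismatch.

S3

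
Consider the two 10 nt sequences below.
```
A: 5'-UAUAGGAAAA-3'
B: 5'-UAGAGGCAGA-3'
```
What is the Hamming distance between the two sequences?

3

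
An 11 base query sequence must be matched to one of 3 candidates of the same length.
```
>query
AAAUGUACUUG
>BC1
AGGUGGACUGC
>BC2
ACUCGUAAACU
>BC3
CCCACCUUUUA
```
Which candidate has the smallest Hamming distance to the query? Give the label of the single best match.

Hamming distances to query — BC1: 5; BC2: 7; BC3: 9.
Smallest is BC1 with 5 mismatches.

BC1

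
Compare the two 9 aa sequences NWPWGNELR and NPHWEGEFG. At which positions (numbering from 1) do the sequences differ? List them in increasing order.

2, 3, 5, 6, 8, 9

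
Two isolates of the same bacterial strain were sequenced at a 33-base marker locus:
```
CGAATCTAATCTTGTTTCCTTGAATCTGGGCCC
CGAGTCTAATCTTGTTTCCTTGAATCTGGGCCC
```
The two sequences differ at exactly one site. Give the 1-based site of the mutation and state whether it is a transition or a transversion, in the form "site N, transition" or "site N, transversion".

The sequences differ only at site 4: A→G (purine→purine), a transition.

site 4, transition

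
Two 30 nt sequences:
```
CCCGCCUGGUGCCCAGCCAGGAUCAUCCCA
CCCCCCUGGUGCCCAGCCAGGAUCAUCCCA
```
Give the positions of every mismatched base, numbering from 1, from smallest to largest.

Differences at position 4 (G→C).

4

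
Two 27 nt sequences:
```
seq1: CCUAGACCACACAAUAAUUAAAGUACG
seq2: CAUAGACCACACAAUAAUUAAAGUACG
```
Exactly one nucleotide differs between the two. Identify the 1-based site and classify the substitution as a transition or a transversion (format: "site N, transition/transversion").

site 2, transversion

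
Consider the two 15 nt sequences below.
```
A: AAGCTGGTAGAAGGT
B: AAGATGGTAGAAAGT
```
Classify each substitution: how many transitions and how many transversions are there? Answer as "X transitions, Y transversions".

1 transition, 1 transversion

Transitions (purine↔purine or pyrimidine↔pyrimidine): 13 G→A.
Transversions (purine↔pyrimidine): 4 C→A.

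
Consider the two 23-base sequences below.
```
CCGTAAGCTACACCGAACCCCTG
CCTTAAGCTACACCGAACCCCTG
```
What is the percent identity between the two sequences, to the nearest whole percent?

96%

1 position differs (3), so 22 of 23 match: 22/23 = 95.65%.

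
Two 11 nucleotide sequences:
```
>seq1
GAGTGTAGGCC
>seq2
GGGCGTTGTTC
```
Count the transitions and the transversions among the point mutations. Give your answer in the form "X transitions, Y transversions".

Mismatches (1-based):
position 2: A→G (purine→purine, transition)
position 4: T→C (pyrimidine→pyrimidine, transition)
position 7: A→T (purine→pyrimidine, transversion)
position 9: G→T (purine→pyrimidine, transversion)
position 10: C→T (pyrimidine→pyrimidine, transition)

3 transitions, 2 transversions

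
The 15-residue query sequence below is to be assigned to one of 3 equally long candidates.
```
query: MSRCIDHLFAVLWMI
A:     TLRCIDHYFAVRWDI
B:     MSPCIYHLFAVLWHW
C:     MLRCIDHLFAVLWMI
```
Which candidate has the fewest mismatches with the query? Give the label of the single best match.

A differs at 5 residues; B differs at 4 residues; C differs at 1 residue. The closest is C.

C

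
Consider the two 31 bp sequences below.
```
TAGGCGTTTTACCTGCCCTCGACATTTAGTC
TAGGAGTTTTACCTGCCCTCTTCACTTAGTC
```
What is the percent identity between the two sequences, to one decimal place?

87.1%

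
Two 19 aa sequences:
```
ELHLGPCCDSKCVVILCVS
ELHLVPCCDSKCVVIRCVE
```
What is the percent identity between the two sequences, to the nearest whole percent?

84%

Mismatches at positions 5, 16, 19 (1-based): 3 of 19.
Identical positions: 16/19 = 84.21% → 84%.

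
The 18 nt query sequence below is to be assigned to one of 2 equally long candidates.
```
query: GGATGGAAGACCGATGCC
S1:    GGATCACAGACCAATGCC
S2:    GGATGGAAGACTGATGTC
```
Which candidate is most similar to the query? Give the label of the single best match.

S2

Hamming distances to query — S1: 4; S2: 2.
Smallest is S2 with 2 mismatches.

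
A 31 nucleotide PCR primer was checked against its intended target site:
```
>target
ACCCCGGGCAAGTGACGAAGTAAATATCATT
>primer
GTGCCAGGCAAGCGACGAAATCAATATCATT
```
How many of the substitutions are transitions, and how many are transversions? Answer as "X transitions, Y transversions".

Transitions (purine↔purine or pyrimidine↔pyrimidine): 1 A→G, 2 C→T, 6 G→A, 13 T→C, 20 G→A.
Transversions (purine↔pyrimidine): 3 C→G, 22 A→C.

5 transitions, 2 transversions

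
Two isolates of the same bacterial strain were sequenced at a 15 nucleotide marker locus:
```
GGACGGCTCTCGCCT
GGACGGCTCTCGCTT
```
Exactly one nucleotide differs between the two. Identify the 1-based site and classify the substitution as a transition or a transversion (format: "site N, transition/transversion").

site 14, transition

Site 14 changes C→T. C is a pyrimidine and T is a pyrimidine, so this is a transition.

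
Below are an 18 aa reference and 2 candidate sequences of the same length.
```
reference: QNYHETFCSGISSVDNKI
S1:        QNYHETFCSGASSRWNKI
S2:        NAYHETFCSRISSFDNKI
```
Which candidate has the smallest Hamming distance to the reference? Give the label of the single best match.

S1

S1 differs at 3 residues; S2 differs at 4 residues. The closest is S1.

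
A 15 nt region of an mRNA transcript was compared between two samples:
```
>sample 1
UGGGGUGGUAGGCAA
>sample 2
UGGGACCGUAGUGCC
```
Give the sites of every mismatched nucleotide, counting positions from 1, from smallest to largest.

Differences at site 5 (G→A), site 6 (U→C), site 7 (G→C), site 12 (G→U), site 13 (C→G), site 14 (A→C), site 15 (A→C).

5, 6, 7, 12, 13, 14, 15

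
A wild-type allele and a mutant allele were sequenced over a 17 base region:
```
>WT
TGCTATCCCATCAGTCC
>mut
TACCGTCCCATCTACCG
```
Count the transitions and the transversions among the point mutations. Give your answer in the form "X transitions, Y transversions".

5 transitions, 2 transversions

Transitions (purine↔purine or pyrimidine↔pyrimidine): 2 G→A, 4 T→C, 5 A→G, 14 G→A, 15 T→C.
Transversions (purine↔pyrimidine): 13 A→T, 17 C→G.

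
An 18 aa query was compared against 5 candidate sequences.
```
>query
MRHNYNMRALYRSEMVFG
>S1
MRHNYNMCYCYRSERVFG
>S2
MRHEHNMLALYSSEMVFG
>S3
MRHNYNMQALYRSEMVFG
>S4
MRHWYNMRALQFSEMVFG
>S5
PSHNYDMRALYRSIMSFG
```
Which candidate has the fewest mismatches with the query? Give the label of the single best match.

Hamming distances to query — S1: 4; S2: 4; S3: 1; S4: 3; S5: 5.
Smallest is S3 with 1 mismatch.

S3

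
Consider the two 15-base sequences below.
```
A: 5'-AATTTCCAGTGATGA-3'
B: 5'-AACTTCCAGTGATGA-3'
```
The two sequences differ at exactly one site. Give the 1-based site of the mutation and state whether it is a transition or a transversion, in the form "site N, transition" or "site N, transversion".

site 3, transition

Site 3 changes T→C. T is a pyrimidine and C is a pyrimidine, so this is a transition.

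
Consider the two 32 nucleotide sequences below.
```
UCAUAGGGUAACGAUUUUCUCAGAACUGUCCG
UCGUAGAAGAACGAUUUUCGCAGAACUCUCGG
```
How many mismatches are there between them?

7

Mismatches (1-based): site 3: A→G; site 7: G→A; site 8: G→A; site 9: U→G; site 20: U→G; site 28: G→C; site 31: C→G.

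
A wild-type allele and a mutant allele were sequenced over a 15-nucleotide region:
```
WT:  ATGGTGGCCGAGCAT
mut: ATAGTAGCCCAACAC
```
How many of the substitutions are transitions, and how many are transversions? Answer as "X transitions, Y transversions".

4 transitions, 1 transversion

Mismatches (1-based):
site 3: G→A (purine→purine, transition)
site 6: G→A (purine→purine, transition)
site 10: G→C (purine→pyrimidine, transversion)
site 12: G→A (purine→purine, transition)
site 15: T→C (pyrimidine→pyrimidine, transition)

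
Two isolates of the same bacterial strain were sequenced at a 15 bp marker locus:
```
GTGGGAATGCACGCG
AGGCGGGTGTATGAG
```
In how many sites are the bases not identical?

8

Comparing position by position, 8 sites differ: 1 (G/A), 2 (T/G), 4 (G/C), 6 (A/G), 7 (A/G), 10 (C/T), 12 (C/T), 14 (C/A).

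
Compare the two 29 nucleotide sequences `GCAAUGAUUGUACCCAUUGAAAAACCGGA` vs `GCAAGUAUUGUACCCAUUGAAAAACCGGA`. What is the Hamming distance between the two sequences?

Mismatches (1-based): position 5: U→G; position 6: G→U.

2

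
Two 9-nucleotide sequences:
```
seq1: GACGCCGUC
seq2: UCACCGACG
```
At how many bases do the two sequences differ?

The sequences differ at bases 1, 2, 3, 4, 6, 7, 8, 9 (1-based) — 8 in total.

8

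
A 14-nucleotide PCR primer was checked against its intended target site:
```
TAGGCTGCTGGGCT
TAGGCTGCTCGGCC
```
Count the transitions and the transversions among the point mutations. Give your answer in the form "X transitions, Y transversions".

Mismatches (1-based):
base 10: G→C (purine→pyrimidine, transversion)
base 14: T→C (pyrimidine→pyrimidine, transition)

1 transition, 1 transversion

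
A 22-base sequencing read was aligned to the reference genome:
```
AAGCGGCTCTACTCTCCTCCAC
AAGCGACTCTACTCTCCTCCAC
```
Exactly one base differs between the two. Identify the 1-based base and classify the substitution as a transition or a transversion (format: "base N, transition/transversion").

base 6, transition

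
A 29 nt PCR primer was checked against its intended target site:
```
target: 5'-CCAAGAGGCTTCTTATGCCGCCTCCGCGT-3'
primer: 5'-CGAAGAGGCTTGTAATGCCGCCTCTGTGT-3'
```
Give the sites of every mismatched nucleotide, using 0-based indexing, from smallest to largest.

1, 11, 13, 24, 26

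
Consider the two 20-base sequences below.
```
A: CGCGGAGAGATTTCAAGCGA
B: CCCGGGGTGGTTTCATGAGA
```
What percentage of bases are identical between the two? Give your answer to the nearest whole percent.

6 positions differ (2, 6, 8, 10, 16, 18), so 14 of 20 match: 14/20 = 70%.

70%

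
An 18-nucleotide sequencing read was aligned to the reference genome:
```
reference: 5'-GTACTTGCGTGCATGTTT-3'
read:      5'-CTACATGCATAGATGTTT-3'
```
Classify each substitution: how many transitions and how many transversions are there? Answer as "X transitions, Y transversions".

Mismatches (1-based):
site 1: G→C (purine→pyrimidine, transversion)
site 5: T→A (pyrimidine→purine, transversion)
site 9: G→A (purine→purine, transition)
site 11: G→A (purine→purine, transition)
site 12: C→G (pyrimidine→purine, transversion)

2 transitions, 3 transversions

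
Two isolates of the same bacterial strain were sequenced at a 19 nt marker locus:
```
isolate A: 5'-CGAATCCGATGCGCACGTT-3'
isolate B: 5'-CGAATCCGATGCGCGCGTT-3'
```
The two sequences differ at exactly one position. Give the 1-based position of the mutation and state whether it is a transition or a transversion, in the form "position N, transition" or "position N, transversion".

position 15, transition

The sequences differ only at position 15: A→G (purine→purine), a transition.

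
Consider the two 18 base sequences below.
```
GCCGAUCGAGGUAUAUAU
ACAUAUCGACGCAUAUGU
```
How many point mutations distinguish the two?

6

Mismatches (1-based): position 1: G→A; position 3: C→A; position 4: G→U; position 10: G→C; position 12: U→C; position 17: A→G.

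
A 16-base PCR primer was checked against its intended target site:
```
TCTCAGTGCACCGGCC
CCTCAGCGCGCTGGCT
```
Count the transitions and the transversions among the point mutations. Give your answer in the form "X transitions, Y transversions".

Mismatches (1-based):
position 1: T→C (pyrimidine→pyrimidine, transition)
position 7: T→C (pyrimidine→pyrimidine, transition)
position 10: A→G (purine→purine, transition)
position 12: C→T (pyrimidine→pyrimidine, transition)
position 16: C→T (pyrimidine→pyrimidine, transition)

5 transitions, 0 transversions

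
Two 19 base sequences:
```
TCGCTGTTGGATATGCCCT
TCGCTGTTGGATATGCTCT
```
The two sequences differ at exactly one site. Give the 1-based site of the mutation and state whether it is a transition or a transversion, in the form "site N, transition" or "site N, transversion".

site 17, transition

Site 17 changes C→T. C is a pyrimidine and T is a pyrimidine, so this is a transition.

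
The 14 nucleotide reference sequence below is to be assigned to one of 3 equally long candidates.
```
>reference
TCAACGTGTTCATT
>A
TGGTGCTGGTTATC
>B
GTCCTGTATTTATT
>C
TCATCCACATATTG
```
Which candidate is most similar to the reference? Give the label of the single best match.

A differs at 8 bases; B differs at 7 bases; C differs at 8 bases. The closest is B.

B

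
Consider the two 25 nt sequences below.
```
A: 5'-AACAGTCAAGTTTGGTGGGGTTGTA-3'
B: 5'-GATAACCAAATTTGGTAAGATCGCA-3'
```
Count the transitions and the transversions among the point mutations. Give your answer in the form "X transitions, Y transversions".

10 transitions, 0 transversions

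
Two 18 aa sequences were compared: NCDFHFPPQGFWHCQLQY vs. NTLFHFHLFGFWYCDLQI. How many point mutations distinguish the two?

The sequences differ at residues 2, 3, 7, 8, 9, 13, 15, 18 (1-based) — 8 in total.

8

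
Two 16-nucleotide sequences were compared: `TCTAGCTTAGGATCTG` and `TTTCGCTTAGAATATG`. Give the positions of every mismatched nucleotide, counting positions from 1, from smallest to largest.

Scanning 1-based: 2: C/T; 4: A/C; 11: G/A; 14: C/A.

2, 4, 11, 14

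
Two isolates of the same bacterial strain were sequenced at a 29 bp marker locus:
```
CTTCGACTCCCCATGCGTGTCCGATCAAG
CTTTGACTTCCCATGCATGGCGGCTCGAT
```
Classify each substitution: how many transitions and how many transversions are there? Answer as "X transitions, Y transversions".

Mismatches (1-based):
site 4: C→T (pyrimidine→pyrimidine, transition)
site 9: C→T (pyrimidine→pyrimidine, transition)
site 17: G→A (purine→purine, transition)
site 20: T→G (pyrimidine→purine, transversion)
site 22: C→G (pyrimidine→purine, transversion)
site 24: A→C (purine→pyrimidine, transversion)
site 27: A→G (purine→purine, transition)
site 29: G→T (purine→pyrimidine, transversion)

4 transitions, 4 transversions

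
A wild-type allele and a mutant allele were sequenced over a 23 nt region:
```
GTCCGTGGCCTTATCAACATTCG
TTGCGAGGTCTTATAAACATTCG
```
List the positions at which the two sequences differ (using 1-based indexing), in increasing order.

1, 3, 6, 9, 15

Differences at position 1 (G→T), position 3 (C→G), position 6 (T→A), position 9 (C→T), position 15 (C→A).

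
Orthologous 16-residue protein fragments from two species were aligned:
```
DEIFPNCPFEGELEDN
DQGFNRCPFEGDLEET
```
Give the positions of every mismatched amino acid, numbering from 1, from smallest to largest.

2, 3, 5, 6, 12, 15, 16

Scanning 1-based: 2: E/Q; 3: I/G; 5: P/N; 6: N/R; 12: E/D; 15: D/E; 16: N/T.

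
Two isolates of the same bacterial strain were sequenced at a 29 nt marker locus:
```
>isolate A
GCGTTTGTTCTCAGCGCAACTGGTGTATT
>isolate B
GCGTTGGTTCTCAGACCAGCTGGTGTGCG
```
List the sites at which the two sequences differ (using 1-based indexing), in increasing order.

6, 15, 16, 19, 27, 28, 29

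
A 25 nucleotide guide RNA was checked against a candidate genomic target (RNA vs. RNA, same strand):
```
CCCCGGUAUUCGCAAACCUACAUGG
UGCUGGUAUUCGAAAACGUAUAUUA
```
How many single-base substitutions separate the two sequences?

8

Comparing position by position, 8 bases differ: 1 (C/U), 2 (C/G), 4 (C/U), 13 (C/A), 18 (C/G), 21 (C/U), 24 (G/U), 25 (G/A).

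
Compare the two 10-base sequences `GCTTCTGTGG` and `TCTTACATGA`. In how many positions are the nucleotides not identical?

Mismatches (1-based): position 1: G→T; position 5: C→A; position 6: T→C; position 7: G→A; position 10: G→A.

5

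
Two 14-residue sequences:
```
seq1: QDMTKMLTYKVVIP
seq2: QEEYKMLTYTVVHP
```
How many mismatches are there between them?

5

Mismatches (1-based): residue 2: D→E; residue 3: M→E; residue 4: T→Y; residue 10: K→T; residue 13: I→H.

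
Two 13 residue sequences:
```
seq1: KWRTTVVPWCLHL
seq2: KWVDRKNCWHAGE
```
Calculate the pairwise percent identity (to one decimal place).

23.1%

Mismatches at positions 3, 4, 5, 6, 7, 8, 10, 11, 12, 13 (1-based): 10 of 13.
Identical positions: 3/13 = 23.08% → 23.1%.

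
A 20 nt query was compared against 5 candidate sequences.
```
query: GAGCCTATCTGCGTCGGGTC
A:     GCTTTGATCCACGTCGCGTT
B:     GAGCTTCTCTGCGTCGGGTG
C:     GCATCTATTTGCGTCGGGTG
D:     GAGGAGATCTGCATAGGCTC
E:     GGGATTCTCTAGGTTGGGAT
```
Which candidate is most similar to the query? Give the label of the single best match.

B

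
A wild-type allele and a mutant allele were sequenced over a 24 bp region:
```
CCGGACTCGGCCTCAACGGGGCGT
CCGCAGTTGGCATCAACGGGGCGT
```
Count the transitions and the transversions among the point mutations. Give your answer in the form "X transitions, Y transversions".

1 transition, 3 transversions

Transitions (purine↔purine or pyrimidine↔pyrimidine): 8 C→T.
Transversions (purine↔pyrimidine): 4 G→C, 6 C→G, 12 C→A.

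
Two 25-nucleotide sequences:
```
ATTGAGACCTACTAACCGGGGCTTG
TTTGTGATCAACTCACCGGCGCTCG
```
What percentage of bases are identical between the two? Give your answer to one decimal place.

72.0%

Mismatches at positions 1, 5, 8, 10, 14, 20, 24 (1-based): 7 of 25.
Identical positions: 18/25 = 72% → 72.0%.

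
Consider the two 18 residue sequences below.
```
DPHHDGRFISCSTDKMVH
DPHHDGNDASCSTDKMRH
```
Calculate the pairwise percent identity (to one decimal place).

77.8%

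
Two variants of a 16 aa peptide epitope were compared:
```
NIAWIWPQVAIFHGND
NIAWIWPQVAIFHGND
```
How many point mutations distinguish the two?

0

The two sequences are identical at every position.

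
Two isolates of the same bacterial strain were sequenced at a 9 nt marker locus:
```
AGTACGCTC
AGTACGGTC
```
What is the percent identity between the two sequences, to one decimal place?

88.9%

Mismatch at position 7 (1-based): 1 of 9.
Identical positions: 8/9 = 88.89% → 88.9%.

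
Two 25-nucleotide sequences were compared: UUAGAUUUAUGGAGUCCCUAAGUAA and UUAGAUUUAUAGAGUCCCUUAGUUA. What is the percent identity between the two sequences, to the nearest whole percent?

88%

Mismatches at positions 11, 20, 24 (1-based): 3 of 25.
Identical positions: 22/25 = 88% → 88%.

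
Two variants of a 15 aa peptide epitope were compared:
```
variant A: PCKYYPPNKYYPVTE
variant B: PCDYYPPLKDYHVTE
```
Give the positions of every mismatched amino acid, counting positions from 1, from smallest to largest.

3, 8, 10, 12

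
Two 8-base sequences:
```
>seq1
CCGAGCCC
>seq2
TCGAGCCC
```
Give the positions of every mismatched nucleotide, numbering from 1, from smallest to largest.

Scanning 1-based: 1: C/T.

1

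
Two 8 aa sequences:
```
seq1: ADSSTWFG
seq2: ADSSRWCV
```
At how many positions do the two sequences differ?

3

Mismatches (1-based): position 5: T→R; position 7: F→C; position 8: G→V.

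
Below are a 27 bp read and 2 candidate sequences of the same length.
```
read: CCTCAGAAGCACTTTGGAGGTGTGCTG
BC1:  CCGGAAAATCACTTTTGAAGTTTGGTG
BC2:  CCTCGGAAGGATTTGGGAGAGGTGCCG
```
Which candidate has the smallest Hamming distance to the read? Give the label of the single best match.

BC2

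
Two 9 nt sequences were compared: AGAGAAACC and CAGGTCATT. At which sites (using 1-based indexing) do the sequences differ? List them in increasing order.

Scanning 1-based: 1: A/C; 2: G/A; 3: A/G; 5: A/T; 6: A/C; 8: C/T; 9: C/T.

1, 2, 3, 5, 6, 8, 9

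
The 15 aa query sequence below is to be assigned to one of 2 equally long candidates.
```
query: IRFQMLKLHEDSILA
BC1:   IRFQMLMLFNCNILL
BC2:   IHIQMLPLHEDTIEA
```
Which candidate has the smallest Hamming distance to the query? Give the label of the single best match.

BC2

Hamming distances to query — BC1: 6; BC2: 5.
Smallest is BC2 with 5 mismatches.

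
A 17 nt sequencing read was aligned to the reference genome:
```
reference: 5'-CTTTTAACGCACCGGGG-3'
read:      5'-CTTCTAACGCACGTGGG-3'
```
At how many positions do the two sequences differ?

3

Comparing position by position, 3 positions differ: 4 (T/C), 13 (C/G), 14 (G/T).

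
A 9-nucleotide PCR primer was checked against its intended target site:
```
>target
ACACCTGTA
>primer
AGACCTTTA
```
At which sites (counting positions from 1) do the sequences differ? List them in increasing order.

2, 7

Scanning 1-based: 2: C/G; 7: G/T.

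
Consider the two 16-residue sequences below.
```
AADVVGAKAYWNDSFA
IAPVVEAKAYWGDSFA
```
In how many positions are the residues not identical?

Comparing position by position, 4 positions differ: 1 (A/I), 3 (D/P), 6 (G/E), 12 (N/G).

4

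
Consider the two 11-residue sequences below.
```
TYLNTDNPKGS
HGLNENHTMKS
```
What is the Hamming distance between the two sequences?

8

Comparing position by position, 8 residues differ: 1 (T/H), 2 (Y/G), 5 (T/E), 6 (D/N), 7 (N/H), 8 (P/T), 9 (K/M), 10 (G/K).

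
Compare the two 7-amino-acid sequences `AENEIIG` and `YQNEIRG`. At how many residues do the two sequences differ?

3

Mismatches (1-based): residue 1: A→Y; residue 2: E→Q; residue 6: I→R.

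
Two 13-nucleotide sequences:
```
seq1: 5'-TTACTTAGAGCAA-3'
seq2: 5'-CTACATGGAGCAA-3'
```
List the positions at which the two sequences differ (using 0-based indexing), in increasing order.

0, 4, 6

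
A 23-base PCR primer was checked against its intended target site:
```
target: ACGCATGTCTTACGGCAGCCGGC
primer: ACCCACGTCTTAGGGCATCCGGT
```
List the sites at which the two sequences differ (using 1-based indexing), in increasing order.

Differences at site 3 (G→C), site 6 (T→C), site 13 (C→G), site 18 (G→T), site 23 (C→T).

3, 6, 13, 18, 23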